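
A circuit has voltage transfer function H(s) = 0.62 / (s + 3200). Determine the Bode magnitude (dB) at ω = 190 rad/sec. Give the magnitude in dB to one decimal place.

-74.3 dB

|j190 + 3200| = √(190² + 3200²) = 3206
|H(j190)| = 0.62 / 3206 = 0.00019341
20 log₁₀(0.00019341) = -74.27 dB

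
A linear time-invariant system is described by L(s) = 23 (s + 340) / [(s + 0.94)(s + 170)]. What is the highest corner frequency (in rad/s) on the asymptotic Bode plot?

340 rad/s

Break frequencies occur at each pole and zero magnitude: 0.94 rad/s, 170 rad/s, 340 rad/s.
The highest is 340 rad/s.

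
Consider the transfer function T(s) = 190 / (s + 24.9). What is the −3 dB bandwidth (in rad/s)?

For a single-pole low-pass, the −3 dB point is at the pole: ω = 24.9 rad/s.

24.9 rad/s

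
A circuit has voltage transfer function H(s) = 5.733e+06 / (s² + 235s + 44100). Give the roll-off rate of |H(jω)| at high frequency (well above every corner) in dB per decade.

-40 dB/decade

With 0 zeros and 2 poles, the high-frequency asymptotic slope is 20 × (0 − 2) = -40 dB/decade.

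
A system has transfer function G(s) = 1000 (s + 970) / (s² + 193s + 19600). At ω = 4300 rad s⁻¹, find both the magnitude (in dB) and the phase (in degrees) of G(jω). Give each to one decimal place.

|G| = -12.5 dB, ∠G = -100.1°

|j4300 + 970| = √(4300² + 970²) = 4408
|(j4300)² + 193(j4300) + 19600| = |-1.847e+07 + j8.299e+05| = 1.849e+07
|G(j4300)| = 1000 × 4408 / 1.849e+07 = 0.23841
20 log₁₀(0.23841) = -12.45 dB
∠(j4300 + 970) = arctan(4300/970) = 77.29°
∠[(j4300)² + 193(j4300) + 19600] = ∠[-1.847e+07 + j8.299e+05] = 177.43°
∠G(j4300) = 77.29° − 177.43° = -100.14°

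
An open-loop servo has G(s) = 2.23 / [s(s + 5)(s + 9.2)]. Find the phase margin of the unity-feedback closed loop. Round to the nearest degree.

Gain crossover: |G(jω)| = 1 at ω ≈ 0.0485 rad/s.
∠G(j0.0485) = −90° − arctan(0.0485/5) − arctan(0.0485/9.2) ≈ -90.86°
PM = 180° + (-90.86°) = 89.14°

89°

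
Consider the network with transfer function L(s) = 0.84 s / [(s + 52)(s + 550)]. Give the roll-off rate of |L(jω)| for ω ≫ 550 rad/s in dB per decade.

-20 dB/decade

With 1 zero and 2 poles, the high-frequency asymptotic slope is 20 × (1 − 2) = -20 dB/decade.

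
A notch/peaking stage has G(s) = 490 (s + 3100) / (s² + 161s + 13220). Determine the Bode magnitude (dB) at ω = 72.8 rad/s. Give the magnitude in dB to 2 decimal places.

|j72.8 + 3100| = √(72.8² + 3100²) = 3101
|(j72.8)² + 161(j72.8) + 13220| = |7920.2 + j11721| = 1.415e+04
|G(j72.8)| = 490 × 3101 / 1.415e+04 = 107.41
20 log₁₀(107.41) = 40.621 dB

40.62 dB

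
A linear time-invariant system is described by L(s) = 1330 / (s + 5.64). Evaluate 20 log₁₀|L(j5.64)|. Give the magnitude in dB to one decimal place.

44.4 dB

|j5.64 + 5.64| = √(5.64² + 5.64²) = 7.976
|L(j5.64)| = 1330 / 7.976 = 166.75
20 log₁₀(166.75) = 44.44 dB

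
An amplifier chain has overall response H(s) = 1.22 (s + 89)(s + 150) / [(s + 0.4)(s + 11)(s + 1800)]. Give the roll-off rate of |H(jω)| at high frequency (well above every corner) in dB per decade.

-20 dB/decade

With 2 zeros and 3 poles, the high-frequency asymptotic slope is 20 × (2 − 3) = -20 dB/decade.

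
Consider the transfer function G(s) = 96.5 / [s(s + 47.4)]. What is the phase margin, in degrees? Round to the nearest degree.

Gain crossover: |G(jω)| = 1 at ω ≈ 2.03 rad/s.
∠G(j2.03) = −90° − arctan(2.03/47.4) ≈ -92.46°
PM = 180° + (-92.46°) = 87.54°

88°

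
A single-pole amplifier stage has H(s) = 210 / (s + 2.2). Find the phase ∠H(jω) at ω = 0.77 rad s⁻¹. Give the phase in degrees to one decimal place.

∠(j0.77 + 2.2) = arctan(0.77/2.2) = 19.29°
∠H(j0.77) = −19.29° = -19.29°

-19.3 deg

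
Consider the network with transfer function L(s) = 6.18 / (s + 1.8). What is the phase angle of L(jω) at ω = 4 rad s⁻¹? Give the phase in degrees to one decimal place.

-65.8°

∠(j4 + 1.8) = arctan(4/1.8) = 65.77°
∠L(j4) = −65.77° = -65.77°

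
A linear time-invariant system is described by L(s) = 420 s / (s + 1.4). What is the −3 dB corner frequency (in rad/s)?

For a single-pole high-pass, the −3 dB point is at the pole: ω = 1.4 rad/s.

1.4 rad/s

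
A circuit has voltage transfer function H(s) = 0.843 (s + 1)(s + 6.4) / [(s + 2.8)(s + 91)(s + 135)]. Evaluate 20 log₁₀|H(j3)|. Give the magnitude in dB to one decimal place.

-68.6 dB

|j3 + 1| = √(3² + 1²) = 3.162
|j3 + 6.4| = √(3² + 6.4²) = 7.068
|j3 + 2.8| = √(3² + 2.8²) = 4.104
|j3 + 91| = √(3² + 91²) = 91.05
|j3 + 135| = √(3² + 135²) = 135
|H(j3)| = 0.843 × 3.162 × 7.068 / (4.104 × 91.05 × 135) = 0.00037346
20 log₁₀(0.00037346) = -68.56 dB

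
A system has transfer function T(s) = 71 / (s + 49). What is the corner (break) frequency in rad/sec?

49 rad/sec

The single real pole at s = −49 gives a corner at ω = 49 rad/sec.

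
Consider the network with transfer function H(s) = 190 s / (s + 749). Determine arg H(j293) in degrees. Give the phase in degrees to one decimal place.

∠(j293) = 90.00°
∠(j293 + 749) = arctan(293/749) = 21.36°
∠H(j293) = 90.00° − 21.36° = 68.64°

68.6°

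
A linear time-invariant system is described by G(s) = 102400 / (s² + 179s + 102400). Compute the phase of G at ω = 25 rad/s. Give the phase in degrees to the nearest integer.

-3°

∠[(j25)² + 179(j25) + 102400] = ∠[1.0178e+05 + j4475] = 2.52°
∠G(j25) = −2.52° = -2.52°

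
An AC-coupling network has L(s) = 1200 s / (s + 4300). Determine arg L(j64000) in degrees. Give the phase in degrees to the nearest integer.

4°

∠(j64000) = 90.00°
∠(j64000 + 4300) = arctan(64000/4300) = 86.16°
∠L(j64000) = 90.00° − 86.16° = 3.84°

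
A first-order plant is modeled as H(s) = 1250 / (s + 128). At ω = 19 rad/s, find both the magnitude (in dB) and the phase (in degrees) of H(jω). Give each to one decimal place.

|j19 + 128| = √(19² + 128²) = 129.4
|H(j19)| = 1250 / 129.4 = 9.6598
20 log₁₀(9.6598) = 19.70 dB
∠(j19 + 128) = arctan(19/128) = 8.44°
∠H(j19) = −8.44° = -8.44°

|H| = 19.7 dB, ∠H = -8.4°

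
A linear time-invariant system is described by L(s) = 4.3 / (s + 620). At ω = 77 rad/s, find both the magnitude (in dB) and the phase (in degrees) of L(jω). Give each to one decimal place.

|j77 + 620| = √(77² + 620²) = 624.8
|L(j77)| = 4.3 / 624.8 = 0.0068826
20 log₁₀(0.0068826) = -43.24 dB
∠(j77 + 620) = arctan(77/620) = 7.08°
∠L(j77) = −7.08° = -7.08°

|L| = -43.2 dB, ∠L = -7.1°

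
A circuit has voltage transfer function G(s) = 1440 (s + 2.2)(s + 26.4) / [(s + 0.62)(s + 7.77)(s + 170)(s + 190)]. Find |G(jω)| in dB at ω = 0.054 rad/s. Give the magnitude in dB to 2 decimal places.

|j0.054 + 2.2| = √(0.054² + 2.2²) = 2.201
|j0.054 + 26.4| = √(0.054² + 26.4²) = 26.4
|j0.054 + 0.62| = √(0.054² + 0.62²) = 0.6223
|j0.054 + 7.77| = √(0.054² + 7.77²) = 7.77
|j0.054 + 170| = √(0.054² + 170²) = 170
|j0.054 + 190| = √(0.054² + 190²) = 190
|G(j0.054)| = 1440 × 2.201 × 26.4 / (0.6223 × 7.77 × 170 × 190) = 0.53562
20 log₁₀(0.53562) = -5.423 dB

-5.42 dB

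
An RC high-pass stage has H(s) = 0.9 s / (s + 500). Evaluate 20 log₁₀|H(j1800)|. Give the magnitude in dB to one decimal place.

-1.2 dB

|j1800| = 1800
|j1800 + 500| = √(1800² + 500²) = 1868
|H(j1800)| = 0.9 × 1800 / 1868 = 0.86717
20 log₁₀(0.86717) = -1.24 dB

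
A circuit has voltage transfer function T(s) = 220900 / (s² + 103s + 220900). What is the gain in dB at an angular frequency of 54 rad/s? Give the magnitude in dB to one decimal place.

0.1 dB

|(j54)² + 103(j54) + 220900| = |2.1798e+05 + j5562| = 2.181e+05
|T(j54)| = 220900 / 2.181e+05 = 1.013
20 log₁₀(1.013) = 0.11 dB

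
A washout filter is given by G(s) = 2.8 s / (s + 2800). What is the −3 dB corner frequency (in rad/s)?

For a single-pole high-pass, the −3 dB point is at the pole: ω = 2800 rad/s.

2800 rad/s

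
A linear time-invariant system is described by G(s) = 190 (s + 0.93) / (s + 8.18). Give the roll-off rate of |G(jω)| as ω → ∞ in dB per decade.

With 1 zero and 1 pole, the high-frequency asymptotic slope is 20 × (1 − 1) = 0 dB/decade.

0 dB/decade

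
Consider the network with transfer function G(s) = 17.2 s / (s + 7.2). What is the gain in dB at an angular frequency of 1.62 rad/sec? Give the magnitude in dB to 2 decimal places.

11.54 dB

|j1.62| = 1.62
|j1.62 + 7.2| = √(1.62² + 7.2²) = 7.38
|G(j1.62)| = 17.2 × 1.62 / 7.38 = 3.7756
20 log₁₀(3.7756) = 11.540 dB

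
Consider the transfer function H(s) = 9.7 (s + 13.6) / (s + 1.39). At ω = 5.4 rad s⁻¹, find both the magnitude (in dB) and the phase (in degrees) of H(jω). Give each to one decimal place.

|H| = 28.1 dB, ∠H = -53.9°

|j5.4 + 13.6| = √(5.4² + 13.6²) = 14.63
|j5.4 + 1.39| = √(5.4² + 1.39²) = 5.576
|H(j5.4)| = 9.7 × 14.63 / 5.576 = 25.455
20 log₁₀(25.455) = 28.12 dB
∠(j5.4 + 13.6) = arctan(5.4/13.6) = 21.66°
∠(j5.4 + 1.39) = arctan(5.4/1.39) = 75.57°
∠H(j5.4) = 21.66° − 75.57° = -53.91°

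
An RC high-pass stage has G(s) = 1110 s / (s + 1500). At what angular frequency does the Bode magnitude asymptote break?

The single real pole at s = −1500 gives a corner at ω = 1500 rad/sec.

1500 rad/sec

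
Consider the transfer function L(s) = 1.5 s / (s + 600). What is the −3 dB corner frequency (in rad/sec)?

600 rad/sec

For a single-pole high-pass, the −3 dB point is at the pole: ω = 600 rad/sec.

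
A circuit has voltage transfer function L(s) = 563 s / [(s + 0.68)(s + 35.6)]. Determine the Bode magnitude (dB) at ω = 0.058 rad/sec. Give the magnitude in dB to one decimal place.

2.6 dB

|j0.058| = 0.058
|j0.058 + 0.68| = √(0.058² + 0.68²) = 0.6825
|j0.058 + 35.6| = √(0.058² + 35.6²) = 35.6
|L(j0.058)| = 563 × 0.058 / (0.6825 × 35.6) = 1.344
20 log₁₀(1.344) = 2.57 dB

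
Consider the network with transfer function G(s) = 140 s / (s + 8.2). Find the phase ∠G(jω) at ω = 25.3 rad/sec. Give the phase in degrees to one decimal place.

18.0°

∠(j25.3) = 90.00°
∠(j25.3 + 8.2) = arctan(25.3/8.2) = 72.04°
∠G(j25.3) = 90.00° − 72.04° = 17.96°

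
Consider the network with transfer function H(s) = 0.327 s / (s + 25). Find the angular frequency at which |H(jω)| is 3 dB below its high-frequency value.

For a single-pole high-pass, the −3 dB point is at the pole: ω = 25 rad/s.

25 rad/s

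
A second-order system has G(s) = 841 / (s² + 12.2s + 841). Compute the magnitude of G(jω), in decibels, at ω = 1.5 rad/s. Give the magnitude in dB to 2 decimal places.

|(j1.5)² + 12.2(j1.5) + 841| = |838.75 + j18.3| = 838.9
|G(j1.5)| = 841 / 838.9 = 1.0024
20 log₁₀(1.0024) = 0.021 dB

0.02 dB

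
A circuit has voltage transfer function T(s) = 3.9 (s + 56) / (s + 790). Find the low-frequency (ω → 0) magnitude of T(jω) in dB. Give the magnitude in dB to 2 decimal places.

T(0) = 3.9 × 56 / 790 = 0.27646
20 log₁₀(0.27646) = -11.167 dB

-11.17 dB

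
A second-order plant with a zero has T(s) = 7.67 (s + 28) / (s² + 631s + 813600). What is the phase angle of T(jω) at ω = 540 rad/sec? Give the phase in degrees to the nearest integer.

54 deg

∠(j540 + 28) = arctan(540/28) = 87.03°
∠[(j540)² + 631(j540) + 813600] = ∠[5.22e+05 + j3.4074e+05] = 33.13°
∠T(j540) = 87.03° − 33.13° = 53.90°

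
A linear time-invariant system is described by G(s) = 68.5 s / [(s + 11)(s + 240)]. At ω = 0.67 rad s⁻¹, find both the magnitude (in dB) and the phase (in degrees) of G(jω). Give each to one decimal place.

|j0.67| = 0.67
|j0.67 + 11| = √(0.67² + 11²) = 11.02
|j0.67 + 240| = √(0.67² + 240²) = 240
|G(j0.67)| = 68.5 × 0.67 / (11.02 × 240) = 0.017352
20 log₁₀(0.017352) = -35.21 dB
∠(j0.67) = 90.00°
∠(j0.67 + 11) = arctan(0.67/11) = 3.49°
∠(j0.67 + 240) = arctan(0.67/240) = 0.16°
∠G(j0.67) = 90.00° − (3.49° + 0.16°) = 86.35°

|G| = -35.2 dB, ∠G = 86.4°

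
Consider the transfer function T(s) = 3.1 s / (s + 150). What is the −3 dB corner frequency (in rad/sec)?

150 rad/sec

For a single-pole high-pass, the −3 dB point is at the pole: ω = 150 rad/sec.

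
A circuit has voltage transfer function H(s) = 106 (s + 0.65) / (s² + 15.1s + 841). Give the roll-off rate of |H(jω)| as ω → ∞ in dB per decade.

-20 dB/decade

With 1 zero and 2 poles, the high-frequency asymptotic slope is 20 × (1 − 2) = -20 dB/decade.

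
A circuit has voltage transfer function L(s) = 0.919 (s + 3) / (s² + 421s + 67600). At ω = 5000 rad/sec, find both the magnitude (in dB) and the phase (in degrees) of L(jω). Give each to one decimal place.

|L| = -74.7 dB, ∠L = -85.2°

|j5000 + 3| = √(5000² + 3²) = 5000
|(j5000)² + 421(j5000) + 67600| = |-2.4932e+07 + j2.105e+06| = 2.502e+07
|L(j5000)| = 0.919 × 5000 / 2.502e+07 = 0.00018365
20 log₁₀(0.00018365) = -74.72 dB
∠(j5000 + 3) = arctan(5000/3) = 89.97°
∠[(j5000)² + 421(j5000) + 67600] = ∠[-2.4932e+07 + j2.105e+06] = 175.17°
∠L(j5000) = 89.97° − 175.17° = -85.21°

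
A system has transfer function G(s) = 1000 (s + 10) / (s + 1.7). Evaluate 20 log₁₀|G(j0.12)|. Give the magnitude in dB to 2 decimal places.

75.37 dB

|j0.12 + 10| = √(0.12² + 10²) = 10
|j0.12 + 1.7| = √(0.12² + 1.7²) = 1.704
|G(j0.12)| = 1000 × 10 / 1.704 = 5868.2
20 log₁₀(5868.2) = 75.370 dB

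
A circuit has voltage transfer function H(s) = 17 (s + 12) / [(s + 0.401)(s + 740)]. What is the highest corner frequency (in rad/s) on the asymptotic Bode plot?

Break frequencies occur at each pole and zero magnitude: 0.401 rad/s, 12 rad/s, 740 rad/s.
The highest is 740 rad/s.

740 rad/s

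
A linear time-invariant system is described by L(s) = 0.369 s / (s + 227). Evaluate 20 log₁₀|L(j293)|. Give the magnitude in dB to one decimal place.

|j293| = 293
|j293 + 227| = √(293² + 227²) = 370.6
|L(j293)| = 0.369 × 293 / 370.6 = 0.2917
20 log₁₀(0.2917) = -10.70 dB

-10.7 dB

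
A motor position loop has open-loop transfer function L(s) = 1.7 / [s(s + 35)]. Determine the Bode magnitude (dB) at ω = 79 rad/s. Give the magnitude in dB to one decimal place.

-72.1 dB

|j79 + 35| = √(79² + 35²) = 86.41
|j79| = 79
|L(j79)| = 1.7 / (86.41 × 79) = 0.00024905
20 log₁₀(0.00024905) = -72.07 dB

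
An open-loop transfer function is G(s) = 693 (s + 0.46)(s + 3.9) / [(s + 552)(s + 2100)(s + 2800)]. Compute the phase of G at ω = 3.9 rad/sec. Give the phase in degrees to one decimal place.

∠(j3.9 + 0.46) = arctan(3.9/0.46) = 83.27°
∠(j3.9 + 3.9) = arctan(3.9/3.9) = 45.00°
∠(j3.9 + 552) = arctan(3.9/552) = 0.40°
∠(j3.9 + 2100) = arctan(3.9/2100) = 0.11°
∠(j3.9 + 2800) = arctan(3.9/2800) = 0.08°
∠G(j3.9) = 83.27° + 45.00° − (0.40° + 0.11° + 0.08°) = 127.68°

127.7°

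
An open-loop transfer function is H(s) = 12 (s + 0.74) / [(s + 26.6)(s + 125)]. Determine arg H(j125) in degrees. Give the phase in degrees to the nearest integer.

-33 deg

∠(j125 + 0.74) = arctan(125/0.74) = 89.66°
∠(j125 + 26.6) = arctan(125/26.6) = 77.99°
∠(j125 + 125) = arctan(125/125) = 45.00°
∠H(j125) = 89.66° − (77.99° + 45.00°) = -33.33°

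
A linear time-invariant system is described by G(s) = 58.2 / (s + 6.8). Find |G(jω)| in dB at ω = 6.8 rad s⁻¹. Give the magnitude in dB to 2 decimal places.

|j6.8 + 6.8| = √(6.8² + 6.8²) = 9.617
|G(j6.8)| = 58.2 / 9.617 = 6.052
20 log₁₀(6.052) = 15.638 dB

15.64 dB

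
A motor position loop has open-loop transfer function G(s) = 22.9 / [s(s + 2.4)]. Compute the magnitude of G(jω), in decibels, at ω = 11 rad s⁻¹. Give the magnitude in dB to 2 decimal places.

|j11 + 2.4| = √(11² + 2.4²) = 11.26
|j11| = 11
|G(j11)| = 22.9 / (11.26 × 11) = 0.18491
20 log₁₀(0.18491) = -14.661 dB

-14.66 dB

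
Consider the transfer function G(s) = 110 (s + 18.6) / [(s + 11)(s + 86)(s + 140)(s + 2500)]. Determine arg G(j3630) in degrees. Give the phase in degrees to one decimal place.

-232.0°

∠(j3630 + 18.6) = arctan(3630/18.6) = 89.71°
∠(j3630 + 11) = arctan(3630/11) = 89.83°
∠(j3630 + 86) = arctan(3630/86) = 88.64°
∠(j3630 + 140) = arctan(3630/140) = 87.79°
∠(j3630 + 2500) = arctan(3630/2500) = 55.44°
∠G(j3630) = 89.71° − (89.83° + 88.64° + 87.79° + 55.44°) = -232.00°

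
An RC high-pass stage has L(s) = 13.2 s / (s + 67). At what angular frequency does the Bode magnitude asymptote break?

67 rad/s

The single real pole at s = −67 gives a corner at ω = 67 rad/s.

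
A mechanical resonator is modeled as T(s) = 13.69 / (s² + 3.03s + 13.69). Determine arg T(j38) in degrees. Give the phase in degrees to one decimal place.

∠[(j38)² + 3.03(j38) + 13.69] = ∠[-1430.3 + j115.14] = 175.40°
∠T(j38) = −175.40° = -175.40°

-175.4 deg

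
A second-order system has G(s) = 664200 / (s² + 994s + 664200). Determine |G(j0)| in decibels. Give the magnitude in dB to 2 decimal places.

0.00 dB

G(0) = 664200 / 664200 = 1
20 log₁₀(1) = 0.000 dB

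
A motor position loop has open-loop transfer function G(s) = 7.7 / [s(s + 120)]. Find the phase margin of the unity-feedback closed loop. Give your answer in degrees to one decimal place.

90.0°

Gain crossover: |G(jω)| = 1 at ω ≈ 0.0642 rad s⁻¹.
∠G(j0.0642) = −90° − arctan(0.0642/120) ≈ -90.03°
PM = 180° + (-90.03°) = 89.97°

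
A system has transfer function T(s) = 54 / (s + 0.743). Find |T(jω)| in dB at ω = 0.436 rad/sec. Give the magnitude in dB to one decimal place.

35.9 dB

|j0.436 + 0.743| = √(0.436² + 0.743²) = 0.8615
|T(j0.436)| = 54 / 0.8615 = 62.683
20 log₁₀(62.683) = 35.94 dB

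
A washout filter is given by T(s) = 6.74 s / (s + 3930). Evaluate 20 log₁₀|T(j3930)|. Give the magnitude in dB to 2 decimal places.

13.56 dB

|j3930| = 3930
|j3930 + 3930| = √(3930² + 3930²) = 5558
|T(j3930)| = 6.74 × 3930 / 5558 = 4.7659
20 log₁₀(4.7659) = 13.563 dB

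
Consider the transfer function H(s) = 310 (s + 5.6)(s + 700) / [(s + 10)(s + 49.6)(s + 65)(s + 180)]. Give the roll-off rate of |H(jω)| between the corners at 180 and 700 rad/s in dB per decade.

-60 dB/decade

In this band the factors already past their corner are: zero at 5.6, pole at 10, pole at 49.6, pole at 65, pole at 180; net slope = -60 dB/decade.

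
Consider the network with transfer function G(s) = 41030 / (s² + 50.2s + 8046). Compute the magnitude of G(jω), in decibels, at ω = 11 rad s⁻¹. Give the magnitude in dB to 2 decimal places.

|(j11)² + 50.2(j11) + 8046| = |7925 + j552.2| = 7944
|G(j11)| = 41030 / 7944 = 5.1648
20 log₁₀(5.1648) = 14.261 dB

14.26 dB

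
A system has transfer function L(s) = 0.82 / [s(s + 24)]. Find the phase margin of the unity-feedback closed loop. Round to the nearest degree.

Gain crossover: |L(jω)| = 1 at ω ≈ 0.0342 rad s⁻¹.
∠L(j0.0342) = −90° − arctan(0.0342/24) ≈ -90.08°
PM = 180° + (-90.08°) = 89.92°

90°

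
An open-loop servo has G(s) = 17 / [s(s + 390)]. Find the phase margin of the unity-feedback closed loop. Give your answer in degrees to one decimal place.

Gain crossover: |G(jω)| = 1 at ω ≈ 0.0436 rad/s.
∠G(j0.0436) = −90° − arctan(0.0436/390) ≈ -90.01°
PM = 180° + (-90.01°) = 89.99°

90.0°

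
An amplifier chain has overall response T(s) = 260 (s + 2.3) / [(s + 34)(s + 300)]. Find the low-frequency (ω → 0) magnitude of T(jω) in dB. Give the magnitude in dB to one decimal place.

-24.6 dB

T(0) = 260 × 2.3 / (34 × 300) = 0.058627
20 log₁₀(0.058627) = -24.64 dB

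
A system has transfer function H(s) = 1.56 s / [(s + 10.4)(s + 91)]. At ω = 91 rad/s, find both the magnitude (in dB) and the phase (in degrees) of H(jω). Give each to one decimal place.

|j91| = 91
|j91 + 10.4| = √(91² + 10.4²) = 91.59
|j91 + 91| = √(91² + 91²) = 128.7
|H(j91)| = 1.56 × 91 / (91.59 × 128.7) = 0.012043
20 log₁₀(0.012043) = -38.38 dB
∠(j91) = 90.00°
∠(j91 + 10.4) = arctan(91/10.4) = 83.48°
∠(j91 + 91) = arctan(91/91) = 45.00°
∠H(j91) = 90.00° − (83.48° + 45.00°) = -38.48°

|H| = -38.4 dB, ∠H = -38.5°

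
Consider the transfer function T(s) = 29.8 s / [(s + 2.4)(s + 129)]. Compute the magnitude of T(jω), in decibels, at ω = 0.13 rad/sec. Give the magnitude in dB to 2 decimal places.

-38.07 dB

|j0.13| = 0.13
|j0.13 + 2.4| = √(0.13² + 2.4²) = 2.404
|j0.13 + 129| = √(0.13² + 129²) = 129
|T(j0.13)| = 29.8 × 0.13 / (2.404 × 129) = 0.012495
20 log₁₀(0.012495) = -38.066 dB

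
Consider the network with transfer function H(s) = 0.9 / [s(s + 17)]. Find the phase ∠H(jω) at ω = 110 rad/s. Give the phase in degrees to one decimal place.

∠(j110 + 17) = arctan(110/17) = 81.21°
∠(j110) = 90.00°
∠H(j110) = − (81.21° + 90.00°) = -171.21°

-171.2 deg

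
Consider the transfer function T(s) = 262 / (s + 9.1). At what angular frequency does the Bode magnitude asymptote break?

9.1 rad/s

The single real pole at s = −9.1 gives a corner at ω = 9.1 rad/s.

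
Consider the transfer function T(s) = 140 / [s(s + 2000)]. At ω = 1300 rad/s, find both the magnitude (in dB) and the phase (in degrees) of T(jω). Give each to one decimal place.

|j1300 + 2000| = √(1300² + 2000²) = 2385
|j1300| = 1300
|T(j1300)| = 140 / (2385 × 1300) = 4.5147e-05
20 log₁₀(4.5147e-05) = -86.91 dB
∠(j1300 + 2000) = arctan(1300/2000) = 33.02°
∠(j1300) = 90.00°
∠T(j1300) = − (33.02° + 90.00°) = -123.02°

|T| = -86.9 dB, ∠T = -123.0°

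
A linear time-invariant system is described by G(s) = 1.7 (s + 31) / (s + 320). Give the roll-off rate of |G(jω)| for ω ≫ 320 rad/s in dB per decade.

With 1 zero and 1 pole, the high-frequency asymptotic slope is 20 × (1 − 1) = 0 dB/decade.

0 dB/decade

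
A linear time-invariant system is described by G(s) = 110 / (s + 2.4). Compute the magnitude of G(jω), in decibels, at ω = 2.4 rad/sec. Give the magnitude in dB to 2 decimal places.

30.21 dB

|j2.4 + 2.4| = √(2.4² + 2.4²) = 3.394
|G(j2.4)| = 110 / 3.394 = 32.409
20 log₁₀(32.409) = 30.213 dB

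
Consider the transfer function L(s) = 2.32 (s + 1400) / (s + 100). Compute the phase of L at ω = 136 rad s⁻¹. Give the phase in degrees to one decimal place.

∠(j136 + 1400) = arctan(136/1400) = 5.55°
∠(j136 + 100) = arctan(136/100) = 53.67°
∠L(j136) = 5.55° − 53.67° = -48.12°

-48.1 deg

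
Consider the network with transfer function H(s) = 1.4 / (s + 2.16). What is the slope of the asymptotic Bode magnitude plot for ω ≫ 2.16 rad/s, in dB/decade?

With 0 zeros and 1 pole, the high-frequency asymptotic slope is 20 × (0 − 1) = -20 dB/decade.

-20 dB/decade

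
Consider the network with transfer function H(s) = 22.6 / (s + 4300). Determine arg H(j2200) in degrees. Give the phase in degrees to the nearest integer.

∠(j2200 + 4300) = arctan(2200/4300) = 27.10°
∠H(j2200) = −27.10° = -27.10°

-27°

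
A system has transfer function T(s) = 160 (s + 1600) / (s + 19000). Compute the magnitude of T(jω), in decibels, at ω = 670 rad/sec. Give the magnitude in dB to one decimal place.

|j670 + 1600| = √(670² + 1600²) = 1735
|j670 + 19000| = √(670² + 19000²) = 1.901e+04
|T(j670)| = 160 × 1735 / 1.901e+04 = 14.598
20 log₁₀(14.598) = 23.29 dB

23.3 dB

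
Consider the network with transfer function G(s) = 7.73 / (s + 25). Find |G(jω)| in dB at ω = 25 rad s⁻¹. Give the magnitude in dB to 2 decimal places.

|j25 + 25| = √(25² + 25²) = 35.36
|G(j25)| = 7.73 / 35.36 = 0.21864
20 log₁₀(0.21864) = -13.206 dB

-13.21 dB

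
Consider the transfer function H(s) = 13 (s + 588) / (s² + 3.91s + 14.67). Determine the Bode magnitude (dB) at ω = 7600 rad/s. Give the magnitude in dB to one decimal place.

|j7600 + 588| = √(7600² + 588²) = 7623
|(j7600)² + 3.91(j7600) + 14.67| = |-5.776e+07 + j29716| = 5.776e+07
|H(j7600)| = 13 × 7623 / 5.776e+07 = 0.0017156
20 log₁₀(0.0017156) = -55.31 dB

-55.3 dB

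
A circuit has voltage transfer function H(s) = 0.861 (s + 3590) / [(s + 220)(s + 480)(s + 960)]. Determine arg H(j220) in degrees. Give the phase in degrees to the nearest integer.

-79°

∠(j220 + 3590) = arctan(220/3590) = 3.51°
∠(j220 + 220) = arctan(220/220) = 45.00°
∠(j220 + 480) = arctan(220/480) = 24.62°
∠(j220 + 960) = arctan(220/960) = 12.91°
∠H(j220) = 3.51° − (45.00° + 24.62° + 12.91°) = -79.02°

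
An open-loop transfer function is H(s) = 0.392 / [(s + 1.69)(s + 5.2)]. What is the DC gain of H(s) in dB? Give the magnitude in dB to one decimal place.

H(0) = 0.392 / (1.69 × 5.2) = 0.044606
20 log₁₀(0.044606) = -27.01 dB

-27.0 dB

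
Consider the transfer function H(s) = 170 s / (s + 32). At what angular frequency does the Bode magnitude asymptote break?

The single real pole at s = −32 gives a corner at ω = 32 rad s⁻¹.

32 rad s⁻¹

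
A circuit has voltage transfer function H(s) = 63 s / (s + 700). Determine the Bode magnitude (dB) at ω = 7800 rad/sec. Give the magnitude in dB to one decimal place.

36.0 dB

|j7800| = 7800
|j7800 + 700| = √(7800² + 700²) = 7831
|H(j7800)| = 63 × 7800 / 7831 = 62.748
20 log₁₀(62.748) = 35.95 dB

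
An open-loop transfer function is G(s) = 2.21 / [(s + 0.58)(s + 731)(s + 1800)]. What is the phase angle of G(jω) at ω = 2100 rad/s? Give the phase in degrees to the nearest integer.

∠(j2100 + 0.58) = arctan(2100/0.58) = 89.98°
∠(j2100 + 731) = arctan(2100/731) = 70.81°
∠(j2100 + 1800) = arctan(2100/1800) = 49.40°
∠G(j2100) = − (89.98° + 70.81° + 49.40°) = -210.19°

-210 deg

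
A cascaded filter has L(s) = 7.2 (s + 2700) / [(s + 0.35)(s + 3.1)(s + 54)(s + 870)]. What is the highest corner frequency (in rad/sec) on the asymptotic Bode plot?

2700 rad/sec

Break frequencies occur at each pole and zero magnitude: 0.35 rad/sec, 3.1 rad/sec, 54 rad/sec, 870 rad/sec, 2700 rad/sec.
The highest is 2700 rad/sec.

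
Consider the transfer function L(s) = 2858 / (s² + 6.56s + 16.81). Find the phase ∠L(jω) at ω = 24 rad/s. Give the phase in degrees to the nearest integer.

-164°

∠[(j24)² + 6.56(j24) + 16.81] = ∠[-559.19 + j157.44] = 164.28°
∠L(j24) = −164.28° = -164.28°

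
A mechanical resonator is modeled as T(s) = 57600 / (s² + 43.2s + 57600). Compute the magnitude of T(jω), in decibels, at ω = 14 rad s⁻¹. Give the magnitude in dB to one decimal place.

|(j14)² + 43.2(j14) + 57600| = |57404 + j604.8| = 5.741e+04
|T(j14)| = 57600 / 5.741e+04 = 1.0034
20 log₁₀(1.0034) = 0.03 dB

0.0 dB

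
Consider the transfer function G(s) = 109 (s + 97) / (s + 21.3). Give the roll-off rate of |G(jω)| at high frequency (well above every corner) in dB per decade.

0 dB/decade

With 1 zero and 1 pole, the high-frequency asymptotic slope is 20 × (1 − 1) = 0 dB/decade.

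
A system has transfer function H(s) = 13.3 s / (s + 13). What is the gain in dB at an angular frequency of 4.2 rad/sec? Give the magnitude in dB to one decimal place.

12.2 dB

|j4.2| = 4.2
|j4.2 + 13| = √(4.2² + 13²) = 13.66
|H(j4.2)| = 13.3 × 4.2 / 13.66 = 4.0888
20 log₁₀(4.0888) = 12.23 dB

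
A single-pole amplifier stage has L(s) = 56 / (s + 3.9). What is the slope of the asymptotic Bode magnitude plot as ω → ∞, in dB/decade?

-20 dB/decade

With 0 zeros and 1 pole, the high-frequency asymptotic slope is 20 × (0 − 1) = -20 dB/decade.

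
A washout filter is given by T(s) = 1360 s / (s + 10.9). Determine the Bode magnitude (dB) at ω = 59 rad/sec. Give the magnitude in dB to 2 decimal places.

62.53 dB

|j59| = 59
|j59 + 10.9| = √(59² + 10.9²) = 60
|T(j59)| = 1360 × 59 / 60 = 1337.4
20 log₁₀(1337.4) = 62.525 dB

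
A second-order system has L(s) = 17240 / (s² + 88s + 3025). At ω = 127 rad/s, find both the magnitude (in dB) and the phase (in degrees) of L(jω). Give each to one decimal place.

|L| = 0.0 dB, ∠L = -139.5 deg

|(j127)² + 88(j127) + 3025| = |-13104 + j11176| = 1.722e+04
|L(j127)| = 17240 / 1.722e+04 = 1.001
20 log₁₀(1.001) = 0.01 dB
∠[(j127)² + 88(j127) + 3025] = ∠[-13104 + j11176] = 139.54°
∠L(j127) = −139.54° = -139.54°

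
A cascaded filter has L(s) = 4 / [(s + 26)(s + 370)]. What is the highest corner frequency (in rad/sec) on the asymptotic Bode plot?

Break frequencies occur at each pole and zero magnitude: 26 rad/sec, 370 rad/sec.
The highest is 370 rad/sec.

370 rad/sec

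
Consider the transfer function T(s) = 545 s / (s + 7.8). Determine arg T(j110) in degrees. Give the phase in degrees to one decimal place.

∠(j110) = 90.00°
∠(j110 + 7.8) = arctan(110/7.8) = 85.94°
∠T(j110) = 90.00° − 85.94° = 4.06°

4.1 deg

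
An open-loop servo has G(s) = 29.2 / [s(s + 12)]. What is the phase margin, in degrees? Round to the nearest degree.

Gain crossover: |G(jω)| = 1 at ω ≈ 2.39 rad s⁻¹.
∠G(j2.39) = −90° − arctan(2.39/12) ≈ -101.25°
PM = 180° + (-101.25°) = 78.75°

79°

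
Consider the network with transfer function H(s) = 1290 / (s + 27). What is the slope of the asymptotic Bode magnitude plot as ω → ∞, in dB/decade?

-20 dB/decade

With 0 zeros and 1 pole, the high-frequency asymptotic slope is 20 × (0 − 1) = -20 dB/decade.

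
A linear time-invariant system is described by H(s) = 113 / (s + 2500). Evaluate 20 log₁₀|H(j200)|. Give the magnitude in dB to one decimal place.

|j200 + 2500| = √(200² + 2500²) = 2508
|H(j200)| = 113 / 2508 = 0.045056
20 log₁₀(0.045056) = -26.92 dB

-26.9 dB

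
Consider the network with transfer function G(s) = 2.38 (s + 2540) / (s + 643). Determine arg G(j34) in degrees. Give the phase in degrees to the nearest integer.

-2°

∠(j34 + 2540) = arctan(34/2540) = 0.77°
∠(j34 + 643) = arctan(34/643) = 3.03°
∠G(j34) = 0.77° − 3.03° = -2.26°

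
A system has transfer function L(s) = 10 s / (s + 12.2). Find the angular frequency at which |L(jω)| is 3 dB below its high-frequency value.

12.2 rad/s

For a single-pole high-pass, the −3 dB point is at the pole: ω = 12.2 rad/s.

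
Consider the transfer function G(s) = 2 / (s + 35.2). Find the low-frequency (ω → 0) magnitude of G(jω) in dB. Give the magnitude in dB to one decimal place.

-24.9 dB

G(0) = 2 / 35.2 = 0.056818
20 log₁₀(0.056818) = -24.91 dB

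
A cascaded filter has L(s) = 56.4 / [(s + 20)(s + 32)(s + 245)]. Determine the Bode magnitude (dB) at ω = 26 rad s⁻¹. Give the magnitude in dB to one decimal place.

-75.4 dB

|j26 + 20| = √(26² + 20²) = 32.8
|j26 + 32| = √(26² + 32²) = 41.23
|j26 + 245| = √(26² + 245²) = 246.4
|L(j26)| = 56.4 / (32.8 × 41.23 × 246.4) = 0.00016926
20 log₁₀(0.00016926) = -75.43 dB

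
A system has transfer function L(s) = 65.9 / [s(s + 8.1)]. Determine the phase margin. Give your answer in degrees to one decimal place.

51.7°

Gain crossover: |L(jω)| = 1 at ω ≈ 6.39 rad/s.
∠L(j6.39) = −90° − arctan(6.39/8.1) ≈ -128.26°
PM = 180° + (-128.26°) = 51.74°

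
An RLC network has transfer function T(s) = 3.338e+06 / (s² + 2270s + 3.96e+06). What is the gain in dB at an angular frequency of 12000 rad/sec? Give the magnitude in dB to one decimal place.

|(j12000)² + 2270(j12000) + 3.96e+06| = |-1.4004e+08 + j2.724e+07| = 1.427e+08
|T(j12000)| = 3.338e+06 / 1.427e+08 = 0.023398
20 log₁₀(0.023398) = -32.62 dB

-32.6 dB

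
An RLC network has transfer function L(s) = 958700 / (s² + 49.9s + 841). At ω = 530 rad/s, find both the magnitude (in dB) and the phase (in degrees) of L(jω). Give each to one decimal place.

|(j530)² + 49.9(j530) + 841| = |-2.8006e+05 + j26447| = 2.813e+05
|L(j530)| = 958700 / 2.813e+05 = 3.408
20 log₁₀(3.408) = 10.65 dB
∠[(j530)² + 49.9(j530) + 841] = ∠[-2.8006e+05 + j26447] = 174.61°
∠L(j530) = −174.61° = -174.61°

|L| = 10.7 dB, ∠L = -174.6°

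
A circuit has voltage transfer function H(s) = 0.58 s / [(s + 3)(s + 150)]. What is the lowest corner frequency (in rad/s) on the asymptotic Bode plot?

Break frequencies occur at each pole and zero magnitude: 3 rad/s, 150 rad/s.
The lowest is 3 rad/s.

3 rad/s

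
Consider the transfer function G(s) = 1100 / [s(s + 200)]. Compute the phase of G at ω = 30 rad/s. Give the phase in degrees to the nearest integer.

-99°

∠(j30 + 200) = arctan(30/200) = 8.53°
∠(j30) = 90.00°
∠G(j30) = − (8.53° + 90.00°) = -98.53°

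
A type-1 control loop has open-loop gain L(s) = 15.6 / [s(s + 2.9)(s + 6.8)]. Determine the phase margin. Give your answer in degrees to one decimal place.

68.9°

Gain crossover: |L(jω)| = 1 at ω ≈ 0.76 rad s⁻¹.
∠L(j0.76) = −90° − arctan(0.76/2.9) − arctan(0.76/6.8) ≈ -111.07°
PM = 180° + (-111.07°) = 68.93°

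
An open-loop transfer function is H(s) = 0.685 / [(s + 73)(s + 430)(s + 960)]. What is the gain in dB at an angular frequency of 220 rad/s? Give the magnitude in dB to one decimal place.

-164.1 dB

|j220 + 73| = √(220² + 73²) = 231.8
|j220 + 430| = √(220² + 430²) = 483
|j220 + 960| = √(220² + 960²) = 984.9
|H(j220)| = 0.685 / (231.8 × 483 × 984.9) = 6.2122e-09
20 log₁₀(6.2122e-09) = -164.14 dB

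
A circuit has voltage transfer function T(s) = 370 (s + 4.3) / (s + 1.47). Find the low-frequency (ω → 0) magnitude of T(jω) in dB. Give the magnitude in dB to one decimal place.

60.7 dB

T(0) = 370 × 4.3 / 1.47 = 1082.3
20 log₁₀(1082.3) = 60.69 dB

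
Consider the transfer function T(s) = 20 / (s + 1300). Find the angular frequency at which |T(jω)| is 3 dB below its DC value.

For a single-pole low-pass, the −3 dB point is at the pole: ω = 1300 rad/s.

1300 rad/s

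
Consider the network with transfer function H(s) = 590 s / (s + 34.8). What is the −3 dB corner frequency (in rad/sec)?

For a single-pole high-pass, the −3 dB point is at the pole: ω = 34.8 rad/sec.

34.8 rad/sec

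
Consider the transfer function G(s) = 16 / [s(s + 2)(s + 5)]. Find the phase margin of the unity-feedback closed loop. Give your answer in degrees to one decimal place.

42.4°

Gain crossover: |G(jω)| = 1 at ω ≈ 1.3 rad/s.
∠G(j1.3) = −90° − arctan(1.3/2) − arctan(1.3/5) ≈ -137.56°
PM = 180° + (-137.56°) = 42.44°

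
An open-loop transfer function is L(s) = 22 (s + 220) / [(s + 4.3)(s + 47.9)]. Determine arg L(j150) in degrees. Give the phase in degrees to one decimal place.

∠(j150 + 220) = arctan(150/220) = 34.29°
∠(j150 + 4.3) = arctan(150/4.3) = 88.36°
∠(j150 + 47.9) = arctan(150/47.9) = 72.29°
∠L(j150) = 34.29° − (88.36° + 72.29°) = -126.36°

-126.4°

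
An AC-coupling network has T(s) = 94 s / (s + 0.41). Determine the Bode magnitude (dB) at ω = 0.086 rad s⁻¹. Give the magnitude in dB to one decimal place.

|j0.086| = 0.086
|j0.086 + 0.41| = √(0.086² + 0.41²) = 0.4189
|T(j0.086)| = 94 × 0.086 / 0.4189 = 19.297
20 log₁₀(19.297) = 25.71 dB

25.7 dB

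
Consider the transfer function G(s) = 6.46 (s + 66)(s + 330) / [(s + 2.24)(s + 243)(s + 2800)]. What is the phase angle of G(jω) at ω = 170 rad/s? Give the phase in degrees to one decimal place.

∠(j170 + 66) = arctan(170/66) = 68.78°
∠(j170 + 330) = arctan(170/330) = 27.26°
∠(j170 + 2.24) = arctan(170/2.24) = 89.25°
∠(j170 + 243) = arctan(170/243) = 34.98°
∠(j170 + 2800) = arctan(170/2800) = 3.47°
∠G(j170) = 68.78° + 27.26° − (89.25° + 34.98° + 3.47°) = -31.66°

-31.7°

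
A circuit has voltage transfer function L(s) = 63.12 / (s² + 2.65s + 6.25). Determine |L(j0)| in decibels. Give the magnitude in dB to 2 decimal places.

L(0) = 63.12 / 6.25 = 10.099
20 log₁₀(10.099) = 20.086 dB

20.09 dB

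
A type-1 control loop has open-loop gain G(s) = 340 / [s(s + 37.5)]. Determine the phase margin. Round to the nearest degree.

Gain crossover: |G(jω)| = 1 at ω ≈ 8.83 rad/s.
∠G(j8.83) = −90° − arctan(8.83/37.5) ≈ -103.24°
PM = 180° + (-103.24°) = 76.76°

77°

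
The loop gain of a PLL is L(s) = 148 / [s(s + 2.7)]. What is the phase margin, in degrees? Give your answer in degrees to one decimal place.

Gain crossover: |L(jω)| = 1 at ω ≈ 12 rad/s.
∠L(j12) = −90° − arctan(12/2.7) ≈ -167.34°
PM = 180° + (-167.34°) = 12.66°

12.7°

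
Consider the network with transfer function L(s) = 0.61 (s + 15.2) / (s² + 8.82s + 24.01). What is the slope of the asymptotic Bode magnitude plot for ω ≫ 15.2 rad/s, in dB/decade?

-20 dB/decade

With 1 zero and 2 poles, the high-frequency asymptotic slope is 20 × (1 − 2) = -20 dB/decade.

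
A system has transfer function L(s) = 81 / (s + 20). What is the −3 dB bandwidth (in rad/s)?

For a single-pole low-pass, the −3 dB point is at the pole: ω = 20 rad/s.

20 rad/s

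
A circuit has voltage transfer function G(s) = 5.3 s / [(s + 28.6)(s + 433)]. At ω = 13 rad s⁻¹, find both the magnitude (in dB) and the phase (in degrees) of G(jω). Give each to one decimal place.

|j13| = 13
|j13 + 28.6| = √(13² + 28.6²) = 31.42
|j13 + 433| = √(13² + 433²) = 433.2
|G(j13)| = 5.3 × 13 / (31.42 × 433.2) = 0.0050627
20 log₁₀(0.0050627) = -45.91 dB
∠(j13) = 90.00°
∠(j13 + 28.6) = arctan(13/28.6) = 24.44°
∠(j13 + 433) = arctan(13/433) = 1.72°
∠G(j13) = 90.00° − (24.44° + 1.72°) = 63.84°

|G| = -45.9 dB, ∠G = 63.8 deg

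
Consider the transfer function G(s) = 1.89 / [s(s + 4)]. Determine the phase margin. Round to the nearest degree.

83°

Gain crossover: |G(jω)| = 1 at ω ≈ 0.469 rad/s.
∠G(j0.469) = −90° − arctan(0.469/4) ≈ -96.69°
PM = 180° + (-96.69°) = 83.31°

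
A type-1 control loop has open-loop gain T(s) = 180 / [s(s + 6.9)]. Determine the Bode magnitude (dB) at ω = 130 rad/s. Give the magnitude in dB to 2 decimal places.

|j130 + 6.9| = √(130² + 6.9²) = 130.2
|j130| = 130
|T(j130)| = 180 / (130.2 × 130) = 0.010636
20 log₁₀(0.010636) = -39.465 dB

-39.46 dB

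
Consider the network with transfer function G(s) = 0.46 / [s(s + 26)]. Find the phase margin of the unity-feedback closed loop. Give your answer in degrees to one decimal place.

Gain crossover: |G(jω)| = 1 at ω ≈ 0.0177 rad/sec.
∠G(j0.0177) = −90° − arctan(0.0177/26) ≈ -90.04°
PM = 180° + (-90.04°) = 89.96°

90.0°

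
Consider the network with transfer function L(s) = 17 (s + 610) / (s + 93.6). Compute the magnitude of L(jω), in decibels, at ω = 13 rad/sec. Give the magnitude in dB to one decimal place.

|j13 + 610| = √(13² + 610²) = 610.1
|j13 + 93.6| = √(13² + 93.6²) = 94.5
|L(j13)| = 17 × 610.1 / 94.5 = 109.76
20 log₁₀(109.76) = 40.81 dB

40.8 dB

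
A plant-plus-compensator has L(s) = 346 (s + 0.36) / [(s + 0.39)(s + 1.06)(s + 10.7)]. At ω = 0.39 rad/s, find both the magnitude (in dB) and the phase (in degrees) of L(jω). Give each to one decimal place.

|j0.39 + 0.36| = √(0.39² + 0.36²) = 0.5308
|j0.39 + 0.39| = √(0.39² + 0.39²) = 0.5515
|j0.39 + 1.06| = √(0.39² + 1.06²) = 1.129
|j0.39 + 10.7| = √(0.39² + 10.7²) = 10.71
|L(j0.39)| = 346 × 0.5308 / (0.5515 × 1.129 × 10.71) = 27.532
20 log₁₀(27.532) = 28.80 dB
∠(j0.39 + 0.36) = arctan(0.39/0.36) = 47.29°
∠(j0.39 + 0.39) = arctan(0.39/0.39) = 45.00°
∠(j0.39 + 1.06) = arctan(0.39/1.06) = 20.20°
∠(j0.39 + 10.7) = arctan(0.39/10.7) = 2.09°
∠L(j0.39) = 47.29° − (45.00° + 20.20° + 2.09°) = -20.00°

|L| = 28.8 dB, ∠L = -20.0°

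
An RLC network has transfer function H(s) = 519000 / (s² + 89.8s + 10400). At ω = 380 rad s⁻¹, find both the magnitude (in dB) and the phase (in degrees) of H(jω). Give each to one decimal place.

|H| = 11.5 dB, ∠H = -165.7°

|(j380)² + 89.8(j380) + 10400| = |-1.34e+05 + j34124| = 1.383e+05
|H(j380)| = 519000 / 1.383e+05 = 3.7533
20 log₁₀(3.7533) = 11.49 dB
∠[(j380)² + 89.8(j380) + 10400] = ∠[-1.34e+05 + j34124] = 165.71°
∠H(j380) = −165.71° = -165.71°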